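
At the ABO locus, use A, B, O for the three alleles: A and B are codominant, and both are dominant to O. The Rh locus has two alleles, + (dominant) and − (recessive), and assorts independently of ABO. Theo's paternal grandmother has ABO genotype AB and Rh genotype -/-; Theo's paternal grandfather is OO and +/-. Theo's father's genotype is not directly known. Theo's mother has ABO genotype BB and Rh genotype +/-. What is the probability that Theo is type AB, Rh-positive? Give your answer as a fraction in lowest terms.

5/32

Theo's father's ABO genotype from AB × OO: 1/2 AO, 1/2 BO.
Crossing each possibility with the mother BB and summing P(type AB): 1/2·1/2 + 1/2·0 = 1/4.
Similarly for Rh via the father's Rh distribution: P(Rh+) = 5/8.
Independent loci: 1/4 × 5/8 = 5/32.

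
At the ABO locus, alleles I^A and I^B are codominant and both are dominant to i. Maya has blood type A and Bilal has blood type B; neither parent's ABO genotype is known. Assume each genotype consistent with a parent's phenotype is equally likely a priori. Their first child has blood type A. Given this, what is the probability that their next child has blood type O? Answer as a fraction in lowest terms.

1/12

Possible genotypes: Maya ∈ {I^A I^A, I^A i}; Bilal ∈ {I^B I^B, I^B i}.
Weight each parental genotype pair by prior × P(type-A child):
  I^A I^A × I^B i: posterior weight 2/3; P(next child type O) = 0.
  I^A i × I^B i: posterior weight 1/3; P(next child type O) = 1/4.
Weighted sum = 1/12.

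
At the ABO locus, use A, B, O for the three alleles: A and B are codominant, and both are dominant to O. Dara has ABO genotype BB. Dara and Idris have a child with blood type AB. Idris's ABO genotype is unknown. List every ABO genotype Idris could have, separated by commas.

For each candidate genotype of Idris, check whether crossing it with BB can produce every observed child phenotype.
  AA → possible child types {AB} ✓
  AB → possible child types {B, AB} ✓
  AO → possible child types {B, AB} ✓
  BB → possible child types {B} ✗
  BO → possible child types {B} ✗
  OO → possible child types {B} ✗

AA, AB, AO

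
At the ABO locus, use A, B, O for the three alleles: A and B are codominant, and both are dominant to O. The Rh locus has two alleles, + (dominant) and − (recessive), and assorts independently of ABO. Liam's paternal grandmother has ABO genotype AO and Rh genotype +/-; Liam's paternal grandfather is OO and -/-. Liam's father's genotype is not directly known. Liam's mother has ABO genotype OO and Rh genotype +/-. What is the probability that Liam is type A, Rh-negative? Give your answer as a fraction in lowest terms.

3/32

Liam's father's ABO genotype from AO × OO: 1/2 AO, 1/2 OO.
Crossing each possibility with the mother OO and summing P(type A): 1/2·1/2 + 1/2·0 = 1/4.
Similarly for Rh via the father's Rh distribution: P(Rh-) = 3/8.
Independent loci: 1/4 × 3/8 = 3/32.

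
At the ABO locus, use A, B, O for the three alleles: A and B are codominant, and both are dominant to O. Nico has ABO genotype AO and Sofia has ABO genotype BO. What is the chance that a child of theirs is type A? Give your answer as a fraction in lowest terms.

1/4

ABO cross AO × BO → offspring phenotypes: 1/4 O, 1/4 A, 1/4 B, 1/4 AB.
So P(type A) = 1/4.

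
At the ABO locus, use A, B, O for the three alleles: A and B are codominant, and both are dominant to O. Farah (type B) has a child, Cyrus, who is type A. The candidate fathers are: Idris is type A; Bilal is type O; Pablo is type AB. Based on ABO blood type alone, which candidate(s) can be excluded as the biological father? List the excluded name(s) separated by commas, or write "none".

A candidate is excluded only if no genotype consistent with his phenotype could produce a type A child with a type B mother.
Bilal (type O): no genotype consistent with that phenotype can produce a type-A child with a type-B mother.

Bilal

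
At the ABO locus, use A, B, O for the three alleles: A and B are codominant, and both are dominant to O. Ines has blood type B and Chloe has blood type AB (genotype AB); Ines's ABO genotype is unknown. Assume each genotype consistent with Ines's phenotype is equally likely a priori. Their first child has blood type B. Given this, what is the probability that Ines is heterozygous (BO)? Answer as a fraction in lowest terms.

1/2

Possible genotypes: Ines ∈ {BB, BO}; Chloe ∈ {AB}.
Weight each parental genotype pair by prior × P(type-B child):
  BB × AB: posterior weight 1/2.
  BO × AB: posterior weight 1/2.
Sum the posterior weight over pairs where Ines is BO: 1/2.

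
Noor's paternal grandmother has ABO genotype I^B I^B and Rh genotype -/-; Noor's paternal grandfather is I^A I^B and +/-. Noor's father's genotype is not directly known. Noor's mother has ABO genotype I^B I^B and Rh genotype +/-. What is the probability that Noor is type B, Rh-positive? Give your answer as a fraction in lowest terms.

15/32

Noor's father's ABO genotype from I^B I^B × I^A I^B: 1/2 I^A I^B, 1/2 I^B I^B.
Crossing each possibility with the mother I^B I^B and summing P(type B): 1/2·1/2 + 1/2·1 = 3/4.
Similarly for Rh via the father's Rh distribution: P(Rh+) = 5/8.
Independent loci: 3/4 × 5/8 = 15/32.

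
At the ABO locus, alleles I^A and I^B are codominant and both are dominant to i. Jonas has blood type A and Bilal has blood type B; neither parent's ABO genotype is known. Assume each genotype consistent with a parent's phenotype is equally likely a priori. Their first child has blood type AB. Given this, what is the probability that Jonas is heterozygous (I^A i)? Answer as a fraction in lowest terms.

Possible genotypes: Jonas ∈ {I^A I^A, I^A i}; Bilal ∈ {I^B I^B, I^B i}.
Weight each parental genotype pair by prior × P(type-AB child):
  I^A I^A × I^B I^B: posterior weight 4/9.
  I^A I^A × I^B i: posterior weight 2/9.
  I^A i × I^B I^B: posterior weight 2/9.
  I^A i × I^B i: posterior weight 1/9.
Sum the posterior weight over pairs where Jonas is I^A i: 1/3.

1/3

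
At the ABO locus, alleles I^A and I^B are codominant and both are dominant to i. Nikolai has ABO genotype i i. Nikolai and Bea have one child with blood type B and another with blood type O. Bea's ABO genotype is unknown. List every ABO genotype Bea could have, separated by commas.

For each candidate genotype of Bea, check whether crossing it with i i can produce every observed child phenotype.
  I^A I^A → possible child types {A} ✗
  I^A I^B → possible child types {A, B} ✗
  I^A i → possible child types {O, A} ✗
  I^B I^B → possible child types {B} ✗
  I^B i → possible child types {O, B} ✓
  i i → possible child types {O} ✗

I^B i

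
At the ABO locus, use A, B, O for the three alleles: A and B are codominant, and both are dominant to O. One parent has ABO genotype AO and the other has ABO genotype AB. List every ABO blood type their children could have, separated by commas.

Gametes from AO × AB give offspring ABO genotypes AA, AB, AO, BO, i.e. phenotypes A, B, AB.

A, B, AB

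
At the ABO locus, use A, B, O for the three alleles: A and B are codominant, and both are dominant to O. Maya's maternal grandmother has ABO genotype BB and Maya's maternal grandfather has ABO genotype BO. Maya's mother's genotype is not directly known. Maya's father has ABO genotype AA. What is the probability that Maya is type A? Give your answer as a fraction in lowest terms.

1/4

Maya's mother's ABO genotype from BB × BO: 1/2 BB, 1/2 BO.
Crossing each possibility with the father AA and summing P(type A): 1/2·0 + 1/2·1/2 = 1/4.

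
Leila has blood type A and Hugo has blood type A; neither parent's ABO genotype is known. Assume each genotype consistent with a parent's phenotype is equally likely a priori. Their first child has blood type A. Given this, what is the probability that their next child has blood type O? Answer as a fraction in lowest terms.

Possible genotypes: Leila ∈ {AA, AO}; Hugo ∈ {AA, AO}.
Weight each parental genotype pair by prior × P(type-A child):
  AA × AA: posterior weight 4/15; P(next child type O) = 0.
  AA × AO: posterior weight 4/15; P(next child type O) = 0.
  AO × AA: posterior weight 4/15; P(next child type O) = 0.
  AO × AO: posterior weight 1/5; P(next child type O) = 1/4.
Weighted sum = 1/20.

1/20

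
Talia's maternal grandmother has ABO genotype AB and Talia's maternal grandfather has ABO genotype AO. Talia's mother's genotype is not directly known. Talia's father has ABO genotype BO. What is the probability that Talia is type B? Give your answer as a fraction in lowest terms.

3/8

Talia's mother's ABO genotype from AB × AO: 1/4 AA, 1/4 AB, 1/4 AO, 1/4 BO.
Crossing each possibility with the father BO and summing P(type B): 1/4·0 + 1/4·1/2 + 1/4·1/4 + 1/4·3/4 = 3/8.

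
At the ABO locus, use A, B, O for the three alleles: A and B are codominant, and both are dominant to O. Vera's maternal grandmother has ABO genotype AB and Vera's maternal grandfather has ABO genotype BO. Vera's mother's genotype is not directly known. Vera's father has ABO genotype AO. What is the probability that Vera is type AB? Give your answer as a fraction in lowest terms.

Vera's mother's ABO genotype from AB × BO: 1/4 AB, 1/4 AO, 1/4 BB, 1/4 BO.
Crossing each possibility with the father AO and summing P(type AB): 1/4·1/4 + 1/4·0 + 1/4·1/2 + 1/4·1/4 = 1/4.

1/4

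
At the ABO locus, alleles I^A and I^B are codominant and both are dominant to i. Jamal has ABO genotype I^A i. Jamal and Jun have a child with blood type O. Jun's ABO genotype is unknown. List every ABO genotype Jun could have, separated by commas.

I^A i, I^B i, i i

For each candidate genotype of Jun, check whether crossing it with I^A i can produce every observed child phenotype.
  I^A I^A → possible child types {A} ✗
  I^A I^B → possible child types {A, B, AB} ✗
  I^A i → possible child types {O, A} ✓
  I^B I^B → possible child types {B, AB} ✗
  I^B i → possible child types {O, A, B, AB} ✓
  i i → possible child types {O, A} ✓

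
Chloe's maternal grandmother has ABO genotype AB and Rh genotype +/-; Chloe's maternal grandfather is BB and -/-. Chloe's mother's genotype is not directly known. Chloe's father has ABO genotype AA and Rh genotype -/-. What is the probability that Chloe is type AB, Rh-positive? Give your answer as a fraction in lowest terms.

3/16

Chloe's mother's ABO genotype from AB × BB: 1/2 AB, 1/2 BB.
Crossing each possibility with the father AA and summing P(type AB): 1/2·1/2 + 1/2·1 = 3/4.
Similarly for Rh via the mother's Rh distribution: P(Rh+) = 1/4.
Independent loci: 3/4 × 1/4 = 3/16.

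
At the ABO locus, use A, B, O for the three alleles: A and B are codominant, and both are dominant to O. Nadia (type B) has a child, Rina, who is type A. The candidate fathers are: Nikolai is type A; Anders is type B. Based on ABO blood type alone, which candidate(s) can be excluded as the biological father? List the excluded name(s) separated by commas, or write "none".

A candidate is excluded only if no genotype consistent with his phenotype could produce a type A child with a type B mother.
Anders (type B): no genotype consistent with that phenotype can produce a type-A child with a type-B mother.

Anders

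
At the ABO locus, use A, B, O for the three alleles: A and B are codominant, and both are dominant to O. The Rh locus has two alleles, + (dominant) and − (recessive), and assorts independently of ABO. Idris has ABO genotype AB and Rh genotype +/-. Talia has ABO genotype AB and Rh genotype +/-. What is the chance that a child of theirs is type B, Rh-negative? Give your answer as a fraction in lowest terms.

ABO cross AB × AB → offspring phenotypes: 1/4 A, 1/4 B, 1/2 AB.
Rh cross +/- × +/- → 3/4 Rh+, 1/4 Rh-.
Independent loci: P(type B, Rh-negative) = 1/4 × 1/4 = 1/16.

1/16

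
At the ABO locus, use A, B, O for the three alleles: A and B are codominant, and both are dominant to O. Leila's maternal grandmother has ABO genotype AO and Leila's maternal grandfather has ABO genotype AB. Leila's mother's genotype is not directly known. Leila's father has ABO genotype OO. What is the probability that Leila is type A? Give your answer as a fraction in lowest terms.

Leila's mother's ABO genotype from AO × AB: 1/4 AA, 1/4 AB, 1/4 AO, 1/4 BO.
Crossing each possibility with the father OO and summing P(type A): 1/4·1 + 1/4·1/2 + 1/4·1/2 + 1/4·0 = 1/2.

1/2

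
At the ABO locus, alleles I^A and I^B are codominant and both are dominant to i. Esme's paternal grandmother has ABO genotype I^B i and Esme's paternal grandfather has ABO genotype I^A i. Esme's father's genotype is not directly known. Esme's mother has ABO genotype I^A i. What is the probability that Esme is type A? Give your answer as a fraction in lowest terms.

1/2

Esme's father's ABO genotype from I^B i × I^A i: 1/4 I^A I^B, 1/4 I^A i, 1/4 I^B i, 1/4 i i.
Crossing each possibility with the mother I^A i and summing P(type A): 1/4·1/2 + 1/4·3/4 + 1/4·1/4 + 1/4·1/2 = 1/2.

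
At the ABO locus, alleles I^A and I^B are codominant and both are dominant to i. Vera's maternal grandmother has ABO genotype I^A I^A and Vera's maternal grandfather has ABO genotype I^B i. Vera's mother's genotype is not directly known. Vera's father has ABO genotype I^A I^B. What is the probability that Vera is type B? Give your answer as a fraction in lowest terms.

Vera's mother's ABO genotype from I^A I^A × I^B i: 1/2 I^A I^B, 1/2 I^A i.
Crossing each possibility with the father I^A I^B and summing P(type B): 1/2·1/4 + 1/2·1/4 = 1/4.

1/4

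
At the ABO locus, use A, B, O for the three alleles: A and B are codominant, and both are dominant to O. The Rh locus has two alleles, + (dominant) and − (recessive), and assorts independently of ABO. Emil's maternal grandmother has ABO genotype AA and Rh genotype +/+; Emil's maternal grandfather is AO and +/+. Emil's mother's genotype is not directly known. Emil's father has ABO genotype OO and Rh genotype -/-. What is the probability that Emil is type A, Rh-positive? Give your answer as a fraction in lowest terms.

Emil's mother's ABO genotype from AA × AO: 1/2 AA, 1/2 AO.
Crossing each possibility with the father OO and summing P(type A): 1/2·1 + 1/2·1/2 = 3/4.
Similarly for Rh via the mother's Rh distribution: P(Rh+) = 1.
Independent loci: 3/4 × 1 = 3/4.

3/4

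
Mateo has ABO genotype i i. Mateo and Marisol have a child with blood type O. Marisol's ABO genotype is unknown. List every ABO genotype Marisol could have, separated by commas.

I^A i, I^B i, i i

For each candidate genotype of Marisol, check whether crossing it with i i can produce every observed child phenotype.
  I^A I^A → possible child types {A} ✗
  I^A I^B → possible child types {A, B} ✗
  I^A i → possible child types {O, A} ✓
  I^B I^B → possible child types {B} ✗
  I^B i → possible child types {O, B} ✓
  i i → possible child types {O} ✓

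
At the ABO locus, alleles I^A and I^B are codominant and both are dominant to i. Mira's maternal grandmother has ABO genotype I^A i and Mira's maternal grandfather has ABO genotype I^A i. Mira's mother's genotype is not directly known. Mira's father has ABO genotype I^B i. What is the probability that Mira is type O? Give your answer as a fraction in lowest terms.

1/4

Mira's mother's ABO genotype from I^A i × I^A i: 1/4 I^A I^A, 1/2 I^A i, 1/4 i i.
Crossing each possibility with the father I^B i and summing P(type O): 1/4·0 + 1/2·1/4 + 1/4·1/2 = 1/4.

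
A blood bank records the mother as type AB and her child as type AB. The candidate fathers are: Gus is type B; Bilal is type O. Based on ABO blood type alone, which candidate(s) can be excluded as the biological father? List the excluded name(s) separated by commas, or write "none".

A candidate is excluded only if no genotype consistent with his phenotype could produce a type AB child with a type AB mother.
Bilal (type O): no genotype consistent with that phenotype can produce a type-AB child with a type-AB mother.

Bilal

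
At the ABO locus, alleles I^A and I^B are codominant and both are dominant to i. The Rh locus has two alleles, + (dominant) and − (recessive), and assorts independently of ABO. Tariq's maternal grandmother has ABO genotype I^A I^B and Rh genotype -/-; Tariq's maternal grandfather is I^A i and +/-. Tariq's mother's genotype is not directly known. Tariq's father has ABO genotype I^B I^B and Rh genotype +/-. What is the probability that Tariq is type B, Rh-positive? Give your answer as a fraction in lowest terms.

5/16

Tariq's mother's ABO genotype from I^A I^B × I^A i: 1/4 I^A I^A, 1/4 I^A I^B, 1/4 I^A i, 1/4 I^B i.
Crossing each possibility with the father I^B I^B and summing P(type B): 1/4·0 + 1/4·1/2 + 1/4·1/2 + 1/4·1 = 1/2.
Similarly for Rh via the mother's Rh distribution: P(Rh+) = 5/8.
Independent loci: 1/2 × 5/8 = 5/16.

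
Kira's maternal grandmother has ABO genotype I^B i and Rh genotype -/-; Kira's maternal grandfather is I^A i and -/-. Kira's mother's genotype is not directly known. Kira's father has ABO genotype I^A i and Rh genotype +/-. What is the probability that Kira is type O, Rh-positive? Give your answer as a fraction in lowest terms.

Kira's mother's ABO genotype from I^B i × I^A i: 1/4 I^A I^B, 1/4 I^A i, 1/4 I^B i, 1/4 i i.
Crossing each possibility with the father I^A i and summing P(type O): 1/4·0 + 1/4·1/4 + 1/4·1/4 + 1/4·1/2 = 1/4.
Similarly for Rh via the mother's Rh distribution: P(Rh+) = 1/2.
Independent loci: 1/4 × 1/2 = 1/8.

1/8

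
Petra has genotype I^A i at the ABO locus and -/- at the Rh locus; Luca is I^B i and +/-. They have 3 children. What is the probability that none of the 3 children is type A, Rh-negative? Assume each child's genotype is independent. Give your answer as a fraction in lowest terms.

ABO cross I^A i × I^B i → 1/4 O, 1/4 A, 1/4 B, 1/4 AB.
Rh cross -/- × +/- → 1/2 Rh+, 1/2 Rh-; so P(type A, Rh-negative) = 1/4 × 1/2 = 1/8 per child.
P(not type A, Rh-negative) = 7/8 for one child; (7/8)^3 = 343/512.

343/512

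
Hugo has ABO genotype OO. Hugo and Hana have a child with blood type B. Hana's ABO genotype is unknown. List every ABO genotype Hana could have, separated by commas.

For each candidate genotype of Hana, check whether crossing it with OO can produce every observed child phenotype.
  AA → possible child types {A} ✗
  AB → possible child types {A, B} ✓
  AO → possible child types {O, A} ✗
  BB → possible child types {B} ✓
  BO → possible child types {O, B} ✓
  OO → possible child types {O} ✗

AB, BB, BO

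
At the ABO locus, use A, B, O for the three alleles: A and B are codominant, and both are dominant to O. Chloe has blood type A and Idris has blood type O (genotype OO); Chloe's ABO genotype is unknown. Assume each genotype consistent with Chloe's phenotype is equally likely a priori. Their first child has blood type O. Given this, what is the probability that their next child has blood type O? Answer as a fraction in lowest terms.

1/2

Possible genotypes: Chloe ∈ {AA, AO}; Idris ∈ {OO}.
Weight each parental genotype pair by prior × P(type-O child):
  AO × OO: posterior weight 1; P(next child type O) = 1/2.
Weighted sum = 1/2.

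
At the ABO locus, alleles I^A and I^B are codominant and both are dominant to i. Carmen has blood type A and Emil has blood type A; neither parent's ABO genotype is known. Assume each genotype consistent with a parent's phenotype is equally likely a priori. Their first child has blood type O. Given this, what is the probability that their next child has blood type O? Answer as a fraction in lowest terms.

1/4

Possible genotypes: Carmen ∈ {I^A I^A, I^A i}; Emil ∈ {I^A I^A, I^A i}.
Weight each parental genotype pair by prior × P(type-O child):
  I^A i × I^A i: posterior weight 1; P(next child type O) = 1/4.
Weighted sum = 1/4.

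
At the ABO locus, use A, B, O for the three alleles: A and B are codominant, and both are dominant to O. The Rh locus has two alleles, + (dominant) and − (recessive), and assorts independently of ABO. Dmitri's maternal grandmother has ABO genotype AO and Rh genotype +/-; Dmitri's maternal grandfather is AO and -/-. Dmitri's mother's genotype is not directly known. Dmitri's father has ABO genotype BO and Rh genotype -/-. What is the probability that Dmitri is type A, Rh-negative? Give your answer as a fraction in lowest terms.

Dmitri's mother's ABO genotype from AO × AO: 1/4 AA, 1/2 AO, 1/4 OO.
Crossing each possibility with the father BO and summing P(type A): 1/4·1/2 + 1/2·1/4 + 1/4·0 = 1/4.
Similarly for Rh via the mother's Rh distribution: P(Rh-) = 3/4.
Independent loci: 1/4 × 3/4 = 3/16.

3/16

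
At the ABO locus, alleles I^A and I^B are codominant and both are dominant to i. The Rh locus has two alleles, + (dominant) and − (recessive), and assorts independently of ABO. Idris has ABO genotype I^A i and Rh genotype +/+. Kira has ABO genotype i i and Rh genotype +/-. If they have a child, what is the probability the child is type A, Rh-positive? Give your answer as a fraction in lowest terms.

ABO cross I^A i × i i → offspring phenotypes: 1/2 O, 1/2 A.
Rh cross +/+ × +/- → 1 Rh+.
Independent loci: P(type A, Rh-positive) = 1/2 × 1 = 1/2.

1/2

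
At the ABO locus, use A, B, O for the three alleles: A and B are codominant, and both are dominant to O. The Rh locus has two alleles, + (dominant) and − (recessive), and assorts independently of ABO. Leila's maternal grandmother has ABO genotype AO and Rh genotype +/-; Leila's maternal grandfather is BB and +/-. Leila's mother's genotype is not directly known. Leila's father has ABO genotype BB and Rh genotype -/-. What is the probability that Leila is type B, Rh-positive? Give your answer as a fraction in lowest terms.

Leila's mother's ABO genotype from AO × BB: 1/2 AB, 1/2 BO.
Crossing each possibility with the father BB and summing P(type B): 1/2·1/2 + 1/2·1 = 3/4.
Similarly for Rh via the mother's Rh distribution: P(Rh+) = 1/2.
Independent loci: 3/4 × 1/2 = 3/8.

3/8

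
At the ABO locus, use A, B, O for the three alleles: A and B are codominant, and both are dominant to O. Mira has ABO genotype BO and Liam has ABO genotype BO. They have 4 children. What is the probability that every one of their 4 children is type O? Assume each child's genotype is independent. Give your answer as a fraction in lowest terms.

1/256

ABO cross BO × BO → 1/4 O, 3/4 B.
So P(type O) = 1/4 per child.
All 4 independent: (1/4)^4 = 1/256.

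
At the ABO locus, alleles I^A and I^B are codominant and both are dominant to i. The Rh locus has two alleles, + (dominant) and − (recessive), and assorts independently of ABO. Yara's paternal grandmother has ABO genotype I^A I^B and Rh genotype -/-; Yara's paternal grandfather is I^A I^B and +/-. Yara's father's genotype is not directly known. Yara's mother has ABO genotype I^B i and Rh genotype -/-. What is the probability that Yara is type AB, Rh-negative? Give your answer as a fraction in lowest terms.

Yara's father's ABO genotype from I^A I^B × I^A I^B: 1/4 I^A I^A, 1/2 I^A I^B, 1/4 I^B I^B.
Crossing each possibility with the mother I^B i and summing P(type AB): 1/4·1/2 + 1/2·1/4 + 1/4·0 = 1/4.
Similarly for Rh via the father's Rh distribution: P(Rh-) = 3/4.
Independent loci: 1/4 × 3/4 = 3/16.

3/16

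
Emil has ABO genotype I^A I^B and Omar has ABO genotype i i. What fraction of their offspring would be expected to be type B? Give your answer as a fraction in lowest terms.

ABO cross I^A I^B × i i → offspring phenotypes: 1/2 A, 1/2 B.
So P(type B) = 1/2.

1/2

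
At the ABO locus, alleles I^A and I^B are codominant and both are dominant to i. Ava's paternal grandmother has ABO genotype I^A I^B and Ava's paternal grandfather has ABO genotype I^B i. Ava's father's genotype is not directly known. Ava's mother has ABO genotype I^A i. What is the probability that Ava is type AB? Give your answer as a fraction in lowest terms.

Ava's father's ABO genotype from I^A I^B × I^B i: 1/4 I^A I^B, 1/4 I^A i, 1/4 I^B I^B, 1/4 I^B i.
Crossing each possibility with the mother I^A i and summing P(type AB): 1/4·1/4 + 1/4·0 + 1/4·1/2 + 1/4·1/4 = 1/4.

1/4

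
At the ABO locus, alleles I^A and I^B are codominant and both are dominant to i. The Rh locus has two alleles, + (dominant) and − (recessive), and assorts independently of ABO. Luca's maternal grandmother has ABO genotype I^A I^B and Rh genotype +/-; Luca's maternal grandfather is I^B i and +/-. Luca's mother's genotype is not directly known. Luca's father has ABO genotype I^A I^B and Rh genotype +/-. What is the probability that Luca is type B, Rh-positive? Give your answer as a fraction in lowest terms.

Luca's mother's ABO genotype from I^A I^B × I^B i: 1/4 I^A I^B, 1/4 I^A i, 1/4 I^B I^B, 1/4 I^B i.
Crossing each possibility with the father I^A I^B and summing P(type B): 1/4·1/4 + 1/4·1/4 + 1/4·1/2 + 1/4·1/2 = 3/8.
Similarly for Rh via the mother's Rh distribution: P(Rh+) = 3/4.
Independent loci: 3/8 × 3/4 = 9/32.

9/32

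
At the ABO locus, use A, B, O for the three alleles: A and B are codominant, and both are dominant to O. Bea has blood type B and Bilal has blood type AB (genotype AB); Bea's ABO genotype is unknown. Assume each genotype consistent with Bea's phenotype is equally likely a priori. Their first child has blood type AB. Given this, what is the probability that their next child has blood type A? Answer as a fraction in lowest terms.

1/12

Possible genotypes: Bea ∈ {BB, BO}; Bilal ∈ {AB}.
Weight each parental genotype pair by prior × P(type-AB child):
  BB × AB: posterior weight 2/3; P(next child type A) = 0.
  BO × AB: posterior weight 1/3; P(next child type A) = 1/4.
Weighted sum = 1/12.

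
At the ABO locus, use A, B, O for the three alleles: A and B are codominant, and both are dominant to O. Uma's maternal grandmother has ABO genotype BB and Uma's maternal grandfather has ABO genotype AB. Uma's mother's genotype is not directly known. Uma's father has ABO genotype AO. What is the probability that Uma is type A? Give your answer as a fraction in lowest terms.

1/4

Uma's mother's ABO genotype from BB × AB: 1/2 AB, 1/2 BB.
Crossing each possibility with the father AO and summing P(type A): 1/2·1/2 + 1/2·0 = 1/4.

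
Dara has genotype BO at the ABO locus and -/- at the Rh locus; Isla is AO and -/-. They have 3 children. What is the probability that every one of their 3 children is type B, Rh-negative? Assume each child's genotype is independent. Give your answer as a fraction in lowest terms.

ABO cross BO × AO → 1/4 O, 1/4 A, 1/4 B, 1/4 AB.
Rh cross -/- × -/- → 1 Rh-; so P(type B, Rh-negative) = 1/4 × 1 = 1/4 per child.
All 3 independent: (1/4)^3 = 1/64.

1/64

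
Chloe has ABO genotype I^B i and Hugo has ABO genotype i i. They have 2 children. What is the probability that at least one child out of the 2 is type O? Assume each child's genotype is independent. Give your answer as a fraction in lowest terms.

3/4

ABO cross I^B i × i i → 1/2 O, 1/2 B.
So P(type O) = 1/2 per child.
P(none) = (1/2)^2 = 1/4; P(at least one) = 1 − 1/4 = 3/4.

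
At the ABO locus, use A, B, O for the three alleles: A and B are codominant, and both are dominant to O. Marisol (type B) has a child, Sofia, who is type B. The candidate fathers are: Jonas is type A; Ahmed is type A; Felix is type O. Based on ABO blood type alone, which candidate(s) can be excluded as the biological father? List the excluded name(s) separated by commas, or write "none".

A candidate is excluded only if no genotype consistent with his phenotype could produce a type B child with a type B mother.
Every candidate has at least one consistent genotype combination, so none can be excluded.

none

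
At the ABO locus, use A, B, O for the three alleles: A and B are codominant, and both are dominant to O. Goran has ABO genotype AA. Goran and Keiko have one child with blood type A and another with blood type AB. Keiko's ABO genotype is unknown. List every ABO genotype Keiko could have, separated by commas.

For each candidate genotype of Keiko, check whether crossing it with AA can produce every observed child phenotype.
  AA → possible child types {A} ✗
  AB → possible child types {A, AB} ✓
  AO → possible child types {A} ✗
  BB → possible child types {AB} ✗
  BO → possible child types {A, AB} ✓
  OO → possible child types {A} ✗

AB, BO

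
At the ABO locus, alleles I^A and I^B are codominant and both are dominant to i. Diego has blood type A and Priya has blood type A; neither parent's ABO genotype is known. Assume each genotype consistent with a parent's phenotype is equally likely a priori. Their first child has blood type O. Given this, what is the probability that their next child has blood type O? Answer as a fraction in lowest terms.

1/4

Possible genotypes: Diego ∈ {I^A I^A, I^A i}; Priya ∈ {I^A I^A, I^A i}.
Weight each parental genotype pair by prior × P(type-O child):
  I^A i × I^A i: posterior weight 1; P(next child type O) = 1/4.
Weighted sum = 1/4.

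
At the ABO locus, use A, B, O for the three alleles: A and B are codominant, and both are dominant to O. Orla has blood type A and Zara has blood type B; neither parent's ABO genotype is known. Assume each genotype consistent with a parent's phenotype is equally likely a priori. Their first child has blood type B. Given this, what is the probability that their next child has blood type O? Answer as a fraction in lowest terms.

1/12

Possible genotypes: Orla ∈ {AA, AO}; Zara ∈ {BB, BO}.
Weight each parental genotype pair by prior × P(type-B child):
  AO × BB: posterior weight 2/3; P(next child type O) = 0.
  AO × BO: posterior weight 1/3; P(next child type O) = 1/4.
Weighted sum = 1/12.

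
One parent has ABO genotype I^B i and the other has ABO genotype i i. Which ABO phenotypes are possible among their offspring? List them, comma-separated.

O, B

Gametes from I^B i × i i give offspring ABO genotypes I^B i, i i, i.e. phenotypes O, B.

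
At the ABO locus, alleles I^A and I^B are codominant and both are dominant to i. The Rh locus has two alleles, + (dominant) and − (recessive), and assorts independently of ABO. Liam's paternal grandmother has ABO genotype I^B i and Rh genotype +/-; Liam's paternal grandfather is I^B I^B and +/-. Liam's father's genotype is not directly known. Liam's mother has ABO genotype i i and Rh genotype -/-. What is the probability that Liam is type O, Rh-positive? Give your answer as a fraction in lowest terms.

Liam's father's ABO genotype from I^B i × I^B I^B: 1/2 I^B I^B, 1/2 I^B i.
Crossing each possibility with the mother i i and summing P(type O): 1/2·0 + 1/2·1/2 = 1/4.
Similarly for Rh via the father's Rh distribution: P(Rh+) = 1/2.
Independent loci: 1/4 × 1/2 = 1/8.

1/8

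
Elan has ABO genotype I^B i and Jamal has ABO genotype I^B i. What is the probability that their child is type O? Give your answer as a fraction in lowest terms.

1/4

ABO cross I^B i × I^B i → offspring phenotypes: 1/4 O, 3/4 B.
So P(type O) = 1/4.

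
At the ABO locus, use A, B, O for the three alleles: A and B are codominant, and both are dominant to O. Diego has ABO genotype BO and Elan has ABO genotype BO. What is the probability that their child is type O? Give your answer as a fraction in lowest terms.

ABO cross BO × BO → offspring phenotypes: 1/4 O, 3/4 B.
So P(type O) = 1/4.

1/4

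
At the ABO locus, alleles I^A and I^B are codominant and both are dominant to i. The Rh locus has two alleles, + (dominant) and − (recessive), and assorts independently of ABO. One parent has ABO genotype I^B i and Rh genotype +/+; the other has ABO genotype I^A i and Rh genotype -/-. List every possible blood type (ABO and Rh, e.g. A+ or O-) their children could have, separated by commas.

O+, A+, B+, AB+

Gametes from I^B i × I^A i give offspring ABO genotypes I^A I^B, I^A i, I^B i, i i, i.e. phenotypes O, A, B, AB.
Rh cross +/+ × -/- → phenotypes Rh+.
Combining independently: O+, A+, B+, AB+.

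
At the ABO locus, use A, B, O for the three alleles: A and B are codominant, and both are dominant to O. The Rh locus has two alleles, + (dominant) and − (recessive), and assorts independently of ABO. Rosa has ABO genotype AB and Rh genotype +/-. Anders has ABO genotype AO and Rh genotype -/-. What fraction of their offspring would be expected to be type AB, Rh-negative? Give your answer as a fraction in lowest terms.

ABO cross AB × AO → offspring phenotypes: 1/2 A, 1/4 B, 1/4 AB.
Rh cross +/- × -/- → 1/2 Rh+, 1/2 Rh-.
Independent loci: P(type AB, Rh-negative) = 1/4 × 1/2 = 1/8.

1/8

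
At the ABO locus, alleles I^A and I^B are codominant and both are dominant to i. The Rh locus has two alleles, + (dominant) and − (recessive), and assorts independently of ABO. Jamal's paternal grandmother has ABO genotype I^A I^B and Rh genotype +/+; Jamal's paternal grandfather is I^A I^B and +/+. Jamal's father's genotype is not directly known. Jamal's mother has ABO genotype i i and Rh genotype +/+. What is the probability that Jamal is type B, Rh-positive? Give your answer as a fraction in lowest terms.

Jamal's father's ABO genotype from I^A I^B × I^A I^B: 1/4 I^A I^A, 1/2 I^A I^B, 1/4 I^B I^B.
Crossing each possibility with the mother i i and summing P(type B): 1/4·0 + 1/2·1/2 + 1/4·1 = 1/2.
Similarly for Rh via the father's Rh distribution: P(Rh+) = 1.
Independent loci: 1/2 × 1 = 1/2.

1/2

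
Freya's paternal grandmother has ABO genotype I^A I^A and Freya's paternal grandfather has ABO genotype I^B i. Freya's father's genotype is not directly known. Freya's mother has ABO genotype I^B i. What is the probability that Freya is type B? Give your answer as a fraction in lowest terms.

3/8

Freya's father's ABO genotype from I^A I^A × I^B i: 1/2 I^A I^B, 1/2 I^A i.
Crossing each possibility with the mother I^B i and summing P(type B): 1/2·1/2 + 1/2·1/4 = 3/8.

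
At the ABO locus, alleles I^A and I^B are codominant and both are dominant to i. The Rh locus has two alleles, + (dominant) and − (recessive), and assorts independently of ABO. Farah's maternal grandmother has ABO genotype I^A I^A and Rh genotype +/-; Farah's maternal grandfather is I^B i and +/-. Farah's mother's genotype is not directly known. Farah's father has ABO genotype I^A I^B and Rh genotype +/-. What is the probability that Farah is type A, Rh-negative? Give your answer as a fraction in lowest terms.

Farah's mother's ABO genotype from I^A I^A × I^B i: 1/2 I^A I^B, 1/2 I^A i.
Crossing each possibility with the father I^A I^B and summing P(type A): 1/2·1/4 + 1/2·1/2 = 3/8.
Similarly for Rh via the mother's Rh distribution: P(Rh-) = 1/4.
Independent loci: 3/8 × 1/4 = 3/32.

3/32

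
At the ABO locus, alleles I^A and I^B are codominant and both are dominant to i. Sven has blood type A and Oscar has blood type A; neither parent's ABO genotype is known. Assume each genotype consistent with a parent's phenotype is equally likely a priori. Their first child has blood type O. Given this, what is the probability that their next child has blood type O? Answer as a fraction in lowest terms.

Possible genotypes: Sven ∈ {I^A I^A, I^A i}; Oscar ∈ {I^A I^A, I^A i}.
Weight each parental genotype pair by prior × P(type-O child):
  I^A i × I^A i: posterior weight 1; P(next child type O) = 1/4.
Weighted sum = 1/4.

1/4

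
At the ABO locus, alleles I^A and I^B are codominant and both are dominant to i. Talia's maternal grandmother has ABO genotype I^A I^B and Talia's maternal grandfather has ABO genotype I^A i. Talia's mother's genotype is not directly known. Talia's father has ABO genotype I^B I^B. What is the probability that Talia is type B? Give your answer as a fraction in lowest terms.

Talia's mother's ABO genotype from I^A I^B × I^A i: 1/4 I^A I^A, 1/4 I^A I^B, 1/4 I^A i, 1/4 I^B i.
Crossing each possibility with the father I^B I^B and summing P(type B): 1/4·0 + 1/4·1/2 + 1/4·1/2 + 1/4·1 = 1/2.

1/2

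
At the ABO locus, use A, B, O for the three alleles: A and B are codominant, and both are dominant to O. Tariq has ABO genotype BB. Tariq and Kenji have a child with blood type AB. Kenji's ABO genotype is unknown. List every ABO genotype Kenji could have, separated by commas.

For each candidate genotype of Kenji, check whether crossing it with BB can produce every observed child phenotype.
  AA → possible child types {AB} ✓
  AB → possible child types {B, AB} ✓
  AO → possible child types {B, AB} ✓
  BB → possible child types {B} ✗
  BO → possible child types {B} ✗
  OO → possible child types {B} ✗

AA, AB, AO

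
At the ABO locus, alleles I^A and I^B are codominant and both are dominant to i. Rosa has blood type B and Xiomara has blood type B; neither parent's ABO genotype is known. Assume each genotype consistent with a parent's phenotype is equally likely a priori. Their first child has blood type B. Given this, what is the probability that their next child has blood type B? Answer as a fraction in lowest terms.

Possible genotypes: Rosa ∈ {I^B I^B, I^B i}; Xiomara ∈ {I^B I^B, I^B i}.
Weight each parental genotype pair by prior × P(type-B child):
  I^B I^B × I^B I^B: posterior weight 4/15; P(next child type B) = 1.
  I^B I^B × I^B i: posterior weight 4/15; P(next child type B) = 1.
  I^B i × I^B I^B: posterior weight 4/15; P(next child type B) = 1.
  I^B i × I^B i: posterior weight 1/5; P(next child type B) = 3/4.
Weighted sum = 19/20.

19/20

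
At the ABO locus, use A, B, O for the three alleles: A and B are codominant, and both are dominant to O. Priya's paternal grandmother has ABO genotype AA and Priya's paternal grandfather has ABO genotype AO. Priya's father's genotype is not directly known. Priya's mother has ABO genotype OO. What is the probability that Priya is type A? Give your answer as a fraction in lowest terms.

3/4

Priya's father's ABO genotype from AA × AO: 1/2 AA, 1/2 AO.
Crossing each possibility with the mother OO and summing P(type A): 1/2·1 + 1/2·1/2 = 3/4.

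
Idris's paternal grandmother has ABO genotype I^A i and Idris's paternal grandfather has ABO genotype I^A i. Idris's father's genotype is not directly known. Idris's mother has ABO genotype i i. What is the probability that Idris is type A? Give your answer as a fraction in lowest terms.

1/2

Idris's father's ABO genotype from I^A i × I^A i: 1/4 I^A I^A, 1/2 I^A i, 1/4 i i.
Crossing each possibility with the mother i i and summing P(type A): 1/4·1 + 1/2·1/2 + 1/4·0 = 1/2.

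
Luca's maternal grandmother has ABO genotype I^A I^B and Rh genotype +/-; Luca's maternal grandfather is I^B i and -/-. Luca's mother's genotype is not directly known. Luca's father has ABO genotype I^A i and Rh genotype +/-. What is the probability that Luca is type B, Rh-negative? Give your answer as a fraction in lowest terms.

Luca's mother's ABO genotype from I^A I^B × I^B i: 1/4 I^A I^B, 1/4 I^A i, 1/4 I^B I^B, 1/4 I^B i.
Crossing each possibility with the father I^A i and summing P(type B): 1/4·1/4 + 1/4·0 + 1/4·1/2 + 1/4·1/4 = 1/4.
Similarly for Rh via the mother's Rh distribution: P(Rh-) = 3/8.
Independent loci: 1/4 × 3/8 = 3/32.

3/32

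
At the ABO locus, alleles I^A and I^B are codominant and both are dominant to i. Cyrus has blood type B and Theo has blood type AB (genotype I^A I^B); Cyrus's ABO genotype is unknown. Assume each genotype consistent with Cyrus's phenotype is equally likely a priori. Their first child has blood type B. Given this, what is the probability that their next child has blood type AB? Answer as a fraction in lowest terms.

Possible genotypes: Cyrus ∈ {I^B I^B, I^B i}; Theo ∈ {I^A I^B}.
Weight each parental genotype pair by prior × P(type-B child):
  I^B I^B × I^A I^B: posterior weight 1/2; P(next child type AB) = 1/2.
  I^B i × I^A I^B: posterior weight 1/2; P(next child type AB) = 1/4.
Weighted sum = 3/8.

3/8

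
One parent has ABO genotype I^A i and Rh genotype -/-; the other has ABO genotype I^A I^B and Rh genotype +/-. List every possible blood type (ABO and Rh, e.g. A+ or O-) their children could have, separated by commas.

Gametes from I^A i × I^A I^B give offspring ABO genotypes I^A I^A, I^A I^B, I^A i, I^B i, i.e. phenotypes A, B, AB.
Rh cross -/- × +/- → phenotypes Rh+, Rh-.
Combining independently: A+, A-, B+, B-, AB+, AB-.

A+, A-, B+, B-, AB+, AB-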